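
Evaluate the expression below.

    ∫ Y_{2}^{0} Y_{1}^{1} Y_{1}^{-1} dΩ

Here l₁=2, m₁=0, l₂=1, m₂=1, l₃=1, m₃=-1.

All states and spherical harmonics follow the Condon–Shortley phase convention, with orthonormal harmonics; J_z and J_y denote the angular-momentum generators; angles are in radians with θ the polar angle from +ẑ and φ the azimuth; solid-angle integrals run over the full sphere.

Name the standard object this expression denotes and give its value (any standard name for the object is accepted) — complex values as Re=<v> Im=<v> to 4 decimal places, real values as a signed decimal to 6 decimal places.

Gaunt coefficient, +0.126157

This is a Gaunt coefficient — the integral of a triple product of spherical harmonics over the sphere.
m-sum 0 ✓  L=4 even ✓  1≤1≤3 ✓
Π(2lᵢ+1) = 5×3×3 = 45
triangle coeff Δ(2,1,1) = 1/30
Σ_t [1,1]: t=1:−1/1 = -1/1
(3j)²=2/15 [(2 1 1; 0 0 0)], sign=+1
Σ_t [2,2]: t=2:+1/4 = 1/4
(3j)²=1/30 [(2 1 1; 0 1 -1)], sign=+1
⇒ 4πI² = 1/5
I = (+1)√(1/5/(4π)) = 0.12615663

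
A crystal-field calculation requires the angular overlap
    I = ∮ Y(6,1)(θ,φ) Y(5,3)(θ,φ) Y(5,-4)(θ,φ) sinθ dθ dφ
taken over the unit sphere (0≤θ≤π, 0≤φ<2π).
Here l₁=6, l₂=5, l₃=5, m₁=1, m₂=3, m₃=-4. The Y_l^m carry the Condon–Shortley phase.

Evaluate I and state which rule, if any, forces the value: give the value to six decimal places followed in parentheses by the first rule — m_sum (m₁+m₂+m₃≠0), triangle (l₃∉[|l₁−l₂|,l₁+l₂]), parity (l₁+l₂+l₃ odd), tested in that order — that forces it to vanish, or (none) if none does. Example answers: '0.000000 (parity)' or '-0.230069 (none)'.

Rules hold: Σm=0, L=16 even, 1≤5≤11.
N = 13·11·11 = 1573
Δ = 6!·6!·4!/17! = 1/28588560
Racah Σ t=1..5: t=1:−1/345600 t=2:+1/13824 t=3:−1/5184 t=4:+1/13824 t=5:−1/345600 = -7/129600
⇒ 3j(6 5 5; 0 0 0)² = 80/7293, sgn +1
Racah Σ t=4..5: t=4:+1/138240 t=5:−1/518400 = 11/2073600
⇒ 3j(6 5 5; 1 3 -4)² = 77/4420, sgn -1
4πI² = N·(3j₀)²·(3jₘ)² = 3388/11271
I = -1·√(0.300594/4π) = -0.15466268
No selection rule forces the value: the integral is nonzero (none).

-0.154663 (none)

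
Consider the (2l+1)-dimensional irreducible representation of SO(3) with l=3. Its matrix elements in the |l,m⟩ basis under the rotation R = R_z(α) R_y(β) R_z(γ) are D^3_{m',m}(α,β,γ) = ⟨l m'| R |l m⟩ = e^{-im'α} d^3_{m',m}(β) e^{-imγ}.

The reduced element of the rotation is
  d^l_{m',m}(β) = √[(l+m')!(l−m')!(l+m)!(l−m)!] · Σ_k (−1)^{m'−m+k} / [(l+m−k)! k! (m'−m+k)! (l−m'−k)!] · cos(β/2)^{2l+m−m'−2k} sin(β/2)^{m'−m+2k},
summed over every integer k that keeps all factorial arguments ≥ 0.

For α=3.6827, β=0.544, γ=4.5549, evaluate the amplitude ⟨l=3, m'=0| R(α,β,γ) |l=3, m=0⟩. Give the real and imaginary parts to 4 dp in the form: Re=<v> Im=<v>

D^3_{0,0}(3.6827,0.5440,4.5549) = e^{-i·0·3.6827}·d^3_{0,0}(0.5440)·e^{-i·0·4.5549}. Compute d first:
With c≡cos(β/2)=0.963236 and s≡sin(β/2)=0.268658, N=[6·6·6·6]^{1/2}=36.000000
k: max(0,(0)−(0))=0 … min(3+(0),3−(0))=3
  k=0: (−1)^0·36.0000/(36)·0.9632^6·0.2687^0 = +0.798721
  k=1: (−1)^1·36.0000/(4)·0.9632^4·0.2687^2 = -0.559208
  k=2: (−1)^2·36.0000/(4)·0.9632^2·0.2687^4 = +0.043502
  k=3: (−1)^3·36.0000/(36)·0.9632^0·0.2687^6 = -0.000376
d^3_{0,0}(0.5440) = +0.798721 -0.559208 +0.043502 -0.000376 = +0.282639
Attach z-rotation phases: D = e^{-i(0)(3.6827)}·(+0.282639)·e^{-i(0)(4.5549)} = +0.282639+0.000000i

Re=0.2826 Im=0.0000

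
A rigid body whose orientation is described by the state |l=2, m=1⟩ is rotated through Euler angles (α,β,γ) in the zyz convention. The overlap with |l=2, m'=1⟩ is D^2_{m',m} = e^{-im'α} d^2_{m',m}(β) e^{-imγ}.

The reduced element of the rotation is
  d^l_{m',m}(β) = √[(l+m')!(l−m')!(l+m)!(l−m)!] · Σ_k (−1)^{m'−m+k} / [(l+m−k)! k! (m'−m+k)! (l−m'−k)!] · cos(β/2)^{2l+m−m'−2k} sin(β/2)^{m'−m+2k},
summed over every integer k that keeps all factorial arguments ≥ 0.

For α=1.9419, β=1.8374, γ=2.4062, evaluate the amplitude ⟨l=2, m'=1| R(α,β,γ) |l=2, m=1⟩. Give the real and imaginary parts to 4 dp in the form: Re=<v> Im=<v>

Re=0.2003 Im=-0.5254

D^2_{1,1}(1.9419,1.8374,2.4062) = e^{-i·1·1.9419}·d^2_{1,1}(1.8374)·e^{-i·1·2.4062}. Compute d first:
Half-angle: c=0.606854, s=0.794813. N=√(6·1·6·1)=6.000000
k∈{0,1} keeps every argument non-negative
  k=0: (−1)^0·6.0000/(6)·0.6069^4·0.7948^0 = +0.135624
  k=1: (−1)^1·6.0000/(2)·0.6069^2·0.7948^2 = -0.697943
d^2_{1,1}(1.8374) = +0.135624 -0.697943 = -0.562319
Attach z-rotation phases: D = e^{-i(1)(1.9419)}·(-0.562319)·e^{-i(1)(2.4062)} = +0.200346-0.525418i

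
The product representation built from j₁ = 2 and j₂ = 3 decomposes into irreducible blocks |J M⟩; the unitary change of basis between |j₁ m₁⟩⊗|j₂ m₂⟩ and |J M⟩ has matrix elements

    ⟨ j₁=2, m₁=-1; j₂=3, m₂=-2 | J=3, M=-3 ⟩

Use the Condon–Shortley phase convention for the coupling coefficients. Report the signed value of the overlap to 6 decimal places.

−√(5/12) ≈ -0.645497

j₁+j₂−J=2  J+j₁−j₂=2  J−j₁+j₂=4  j₁+j₂+J+1=9
(j₁±m₁, j₂±m₂, J±M) = (1,3,1,5,0,6)
P² = 960
sum k=1..1:
  [1] −1/48 = -1/48
S = -1/48
C² = P²·S² = 5/12 ; C = -0.645497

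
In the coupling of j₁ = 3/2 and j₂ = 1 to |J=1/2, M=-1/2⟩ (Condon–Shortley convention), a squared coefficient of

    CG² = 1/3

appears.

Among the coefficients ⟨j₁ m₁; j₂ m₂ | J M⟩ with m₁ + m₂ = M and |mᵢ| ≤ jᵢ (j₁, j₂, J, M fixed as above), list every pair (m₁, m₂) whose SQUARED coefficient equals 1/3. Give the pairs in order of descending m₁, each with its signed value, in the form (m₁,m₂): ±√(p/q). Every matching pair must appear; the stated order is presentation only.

(-1/2,0): −√(1/3)

Admissible pairs with m₁+m₂ = M = -1/2: (-3/2,1), (-1/2,0), (1/2,-1)
  (m₁,m₂)=(1/2,-1): CG² = 1/6, CG = +√(1/6)
  (m₁,m₂)=(-1/2,0): CG² = 1/3, CG = −√(1/3)   ← matches the target
  (m₁,m₂)=(-3/2,1): CG² = 1/2, CG = +√(1/2)
Pairs with CG² = 1/3: (-1/2,0): −√(1/3)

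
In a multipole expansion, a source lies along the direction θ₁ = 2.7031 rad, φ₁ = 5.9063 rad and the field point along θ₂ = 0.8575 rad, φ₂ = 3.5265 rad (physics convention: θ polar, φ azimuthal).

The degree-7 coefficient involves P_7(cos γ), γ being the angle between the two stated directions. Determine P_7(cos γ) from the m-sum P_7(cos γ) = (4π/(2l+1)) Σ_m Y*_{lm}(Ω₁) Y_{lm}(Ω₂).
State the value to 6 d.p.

Expand P_7 via completeness: Σ_{m} conj(Y_{7,m}) at Ω₁ times Y_{7,m} at Ω₂ —
  term(m=-7) = (-0.000051, -0.000072)   from Y*(Ω₁)=(-0.001089, -0.000600), Y(Ω₂)=(0.063758, 0.030582)
  term(m=-6) = (0.000321, -0.002249)   from Y*(Ω₁)=(0.006320, 0.007650), Y(Ω₂)=(-0.154141, -0.169272)
  term(m=-5) = (0.015908, -0.012535)   from Y*(Ω₁)=(-0.015082, -0.046501), Y(Ω₂)=(0.143519, 0.388652)
  term(m=-4) = (0.066310, 0.006280)   from Y*(Ω₁)=(-0.010450, 0.164980), Y(Ω₂)=(0.012556, -0.402725)
  term(m=-3) = (0.011413, 0.013156)   from Y*(Ω₁)=(0.162304, -0.344630), Y(Ω₂)=(-0.018479, 0.041820)
  term(m=-2) = (0.008683, -0.183781)   from Y*(Ω₁)=(-0.389502, 0.365612), Y(Ω₂)=(-0.247296, 0.239706)
  term(m=-1) = (0.037831, -0.036086)   from Y*(Ω₁)=(0.235747, -0.093310), Y(Ω₂)=(0.191120, -0.077426)
  term(m=+0) = (0.110420, 0.000000)   from Y*(Ω₁)=(0.380087, -0.000000), Y(Ω₂)=(0.290512, 0.000000)
  term(m=+1) = (0.037831, 0.036086)   from Y*(Ω₁)=(-0.235747, -0.093310), Y(Ω₂)=(-0.191120, -0.077426)
  term(m=+2) = (0.008683, 0.183781)   from Y*(Ω₁)=(-0.389502, -0.365612), Y(Ω₂)=(-0.247296, -0.239706)
  term(m=+3) = (0.011413, -0.013156)   from Y*(Ω₁)=(-0.162304, -0.344630), Y(Ω₂)=(0.018479, 0.041820)
  term(m=+4) = (0.066310, -0.006280)   from Y*(Ω₁)=(-0.010450, -0.164980), Y(Ω₂)=(0.012556, 0.402725)
  term(m=+5) = (0.015908, 0.012535)   from Y*(Ω₁)=(0.015082, -0.046501), Y(Ω₂)=(-0.143519, 0.388652)
  term(m=+6) = (0.000321, 0.002249)   from Y*(Ω₁)=(0.006320, -0.007650), Y(Ω₂)=(-0.154141, 0.169272)
  term(m=+7) = (-0.000051, 0.000072)   from Y*(Ω₁)=(0.001089, -0.000600), Y(Ω₂)=(-0.063758, 0.030582)
Accumulated sum (0.391251, -0.000000); after 4π/(2l+1) scaling, (0.327774, -0.000000) ⇒ P_7 = 0.327774

0.327774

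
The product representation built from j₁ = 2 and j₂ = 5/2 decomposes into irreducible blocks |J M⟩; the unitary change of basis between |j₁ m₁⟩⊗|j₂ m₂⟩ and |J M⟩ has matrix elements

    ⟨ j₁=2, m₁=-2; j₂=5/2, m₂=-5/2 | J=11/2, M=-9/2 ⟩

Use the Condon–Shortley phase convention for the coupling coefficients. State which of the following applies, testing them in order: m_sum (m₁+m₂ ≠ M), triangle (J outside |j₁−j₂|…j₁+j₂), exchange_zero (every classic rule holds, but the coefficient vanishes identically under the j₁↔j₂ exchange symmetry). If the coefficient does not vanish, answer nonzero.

m-sum: m₁+m₂ = -2+(-5/2) = -9/2, M = -9/2  ✓
triangle: need |j₁−j₂| ≤ J ≤ j₁+j₂, i.e. J ∈ [1/2, 9/2]; J = 11/2 is outside ✗ ⇒ coefficient is 0

triangle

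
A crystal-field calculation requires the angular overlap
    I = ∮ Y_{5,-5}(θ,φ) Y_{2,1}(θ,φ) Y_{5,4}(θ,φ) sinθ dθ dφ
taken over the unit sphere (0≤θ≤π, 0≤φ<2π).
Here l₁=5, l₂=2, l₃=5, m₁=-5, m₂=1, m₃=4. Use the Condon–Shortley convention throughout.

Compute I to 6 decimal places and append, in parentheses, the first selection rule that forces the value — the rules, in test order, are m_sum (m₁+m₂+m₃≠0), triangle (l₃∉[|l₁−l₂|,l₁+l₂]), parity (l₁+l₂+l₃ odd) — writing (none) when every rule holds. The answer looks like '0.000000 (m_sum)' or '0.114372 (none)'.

Checks pass: Σm=0; 12 even; l₃=5∈[3,7].
(2·5+1)(2·2+1)(2·5+1) = 605
Δ: 2! 8! 2! / 13! → 1/38610
sum: t=0:+1/2880 t=1:−1/576 t=2:+1/2880 = -1/960
3j²(5 2 5; 0 0 0) = Δ·Π!·Σ² = 10/429  (sign +1)
sum: t=2:+1/80640 = 1/80640
3j²(5 2 5; -5 1 4) = Δ·Π!·Σ² = 9/286  (sign -1)
combine: 4πI² = 605·10/429·9/286 = 75/169
take √, sign -1: I = -0.18792404
No selection rule forces the value: the integral is nonzero (none).

-0.187924 (none)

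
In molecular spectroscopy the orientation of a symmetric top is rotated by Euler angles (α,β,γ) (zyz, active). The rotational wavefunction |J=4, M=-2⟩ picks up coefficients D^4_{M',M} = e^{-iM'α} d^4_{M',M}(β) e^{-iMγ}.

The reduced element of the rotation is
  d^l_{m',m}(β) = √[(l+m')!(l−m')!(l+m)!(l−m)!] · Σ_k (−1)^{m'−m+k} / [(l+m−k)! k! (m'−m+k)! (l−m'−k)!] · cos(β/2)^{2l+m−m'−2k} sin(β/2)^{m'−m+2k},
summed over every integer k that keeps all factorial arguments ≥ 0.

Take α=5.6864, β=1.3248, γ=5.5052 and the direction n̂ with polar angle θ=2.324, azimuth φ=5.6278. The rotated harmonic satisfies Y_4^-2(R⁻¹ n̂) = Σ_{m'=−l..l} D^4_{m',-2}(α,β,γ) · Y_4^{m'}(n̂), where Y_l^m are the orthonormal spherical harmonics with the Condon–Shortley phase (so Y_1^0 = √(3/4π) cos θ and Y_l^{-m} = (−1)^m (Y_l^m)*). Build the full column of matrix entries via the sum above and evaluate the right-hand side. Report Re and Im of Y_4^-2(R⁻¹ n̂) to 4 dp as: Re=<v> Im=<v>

Need the full column D^4_{m',-2} for m'=−4..4 at α=5.6864, β=1.3248, γ=5.5052.
cos(β/2)=0.788518, sin(β/2)=0.615011
d^4_{-4,-2}: single k=2 term ⇒ +0.481079;  D = -0.334646+0.345614i
d^4_{-3,-2}: k∈[1..2] ⇒ +0.436144 -0.795964 = -0.359820;  D = +0.352305-0.073154i
d^4_{-2,-2}: k∈[0..2] ⇒ +0.149450 -1.090984 +0.829603 = -0.111931;  D = +0.103438+0.042767i
d^4_{-1,-2}: k∈[0..2] ⇒ -0.494541 +1.504231 -0.610050 = +0.399640;  D = -0.219667-0.333854i
d^4_{0,-2}: k∈[0..2] ⇒ +0.862499 -1.399166 +0.319185 = -0.217482;  D = -0.003224+0.217458i
d^4_{1,-2}: k∈[0..2] ⇒ -1.002820 +0.915075 -0.111334 = -0.199080;  D = -0.114309+0.162992i
d^4_{2,-2}: k∈[0..2] ⇒ +0.829603 -0.403741 +0.020467 = +0.446330;  D = +0.417340-0.158233i
d^4_{3,-2}: k∈[0..1] ⇒ -0.484212 +0.098188 = -0.386024;  D = -0.375469-0.089652i
d^4_{4,-2}: single k=0 term ⇒ +0.178033;  D = +0.119996+0.131517i
Y_4^{m'}(θ=2.324,φ=5.6278) and Σ D·Y over m':
  (-0.3346+0.3456i)·(-0.1088+0.0623i)  (+0.3523-0.0732i)·(+0.1280-0.3067i)  (+0.1034+0.0428i)·(+0.1041+0.3914i)  (-0.2197-0.3339i)·(-0.0514-0.0395i)  (-0.0032+0.2175i)·(-0.3570+0.0000i)  (-0.1143+0.1630i)·(+0.0514-0.0395i)  (+0.4173-0.1582i)·(+0.1041-0.3914i)  (-0.3755-0.0897i)·(-0.1280-0.3067i)  (+0.1200+0.1315i)·(-0.1088-0.0623i)
Y_4^-2(R⁻¹ n̂) = +0.028610-0.244734i

Re=0.0286 Im=-0.2447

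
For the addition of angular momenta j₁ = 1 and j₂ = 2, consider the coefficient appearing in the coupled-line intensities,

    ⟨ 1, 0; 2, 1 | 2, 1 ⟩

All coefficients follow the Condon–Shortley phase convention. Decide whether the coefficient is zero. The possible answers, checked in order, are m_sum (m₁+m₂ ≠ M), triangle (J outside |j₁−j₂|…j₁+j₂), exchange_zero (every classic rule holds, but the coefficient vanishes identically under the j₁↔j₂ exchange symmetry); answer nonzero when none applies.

m-sum: m₁+m₂ = 0+1 = 1, M = 1  ✓
triangle: |j₁−j₂| = 1 ≤ J = 2 ≤ j₁+j₂ = 3  ✓
exchange: j₁≠j₂ or m₁≠m₂ — the exchange symmetry imposes no constraint here
value check: CG = −√(1/6) = -0.408248 ≠ 0

nonzero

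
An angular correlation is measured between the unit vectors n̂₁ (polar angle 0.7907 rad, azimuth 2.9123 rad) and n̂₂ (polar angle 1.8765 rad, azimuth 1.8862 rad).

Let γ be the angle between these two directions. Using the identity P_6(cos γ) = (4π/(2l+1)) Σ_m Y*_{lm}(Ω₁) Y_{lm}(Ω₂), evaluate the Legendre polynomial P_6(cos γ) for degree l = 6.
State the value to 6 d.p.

Term-by-term m-sum for l=6 (normalisation 4π/13 = 0.966644):
  term(m=-6) = (0.022465, -0.002859)   from Y*(Ω₁)=(0.012079, -0.061145), Y(Ω₂)=(0.114856, 0.344712)
  term(m=-5) = (-0.034456, 0.077550)   from Y*(Ω₁)=(-0.087954, 0.194683), Y(Ω₂)=(0.397221, -0.002472)
  term(m=-4) = (0.000247, 0.000355)   from Y*(Ω₁)=(0.246039, -0.321224), Y(Ω₂)=(-0.000326, 0.001019)
  term(m=-3) = (-0.136608, 0.008658)   from Y*(Ω₁)=(-0.310441, 0.255112), Y(Ω₂)=(0.276345, 0.199204)
  term(m=-2) = (0.001391, -0.002664)   from Y*(Ω₁)=(0.025294, -0.012487), Y(Ω₂)=(0.086032, -0.062834)
  term(m=-1) = (0.056872, 0.093875)   from Y*(Ω₁)=(0.354028, -0.082629), Y(Ω₂)=(0.093654, 0.287020)
  term(m=+0) = (-0.018477, -0.000000)   from Y*(Ω₁)=(-0.138537, -0.000000), Y(Ω₂)=(0.133372, 0.000000)
  term(m=+1) = (0.056872, -0.093875)   from Y*(Ω₁)=(-0.354028, -0.082629), Y(Ω₂)=(-0.093654, 0.287020)
  term(m=+2) = (0.001391, 0.002664)   from Y*(Ω₁)=(0.025294, 0.012487), Y(Ω₂)=(0.086032, 0.062834)
  term(m=+3) = (-0.136608, -0.008658)   from Y*(Ω₁)=(0.310441, 0.255112), Y(Ω₂)=(-0.276345, 0.199204)
  term(m=+4) = (0.000247, -0.000355)   from Y*(Ω₁)=(0.246039, 0.321224), Y(Ω₂)=(-0.000326, -0.001019)
  term(m=+5) = (-0.034456, -0.077550)   from Y*(Ω₁)=(0.087954, 0.194683), Y(Ω₂)=(-0.397221, -0.002472)
  term(m=+6) = (0.022465, 0.002859)   from Y*(Ω₁)=(0.012079, 0.061145), Y(Ω₂)=(0.114856, -0.344712)
Accumulated sum (-0.198653, 0.000000); after 4π/(2l+1) scaling, (-0.192027, 0.000000) ⇒ P_6 = -0.192027

-0.192027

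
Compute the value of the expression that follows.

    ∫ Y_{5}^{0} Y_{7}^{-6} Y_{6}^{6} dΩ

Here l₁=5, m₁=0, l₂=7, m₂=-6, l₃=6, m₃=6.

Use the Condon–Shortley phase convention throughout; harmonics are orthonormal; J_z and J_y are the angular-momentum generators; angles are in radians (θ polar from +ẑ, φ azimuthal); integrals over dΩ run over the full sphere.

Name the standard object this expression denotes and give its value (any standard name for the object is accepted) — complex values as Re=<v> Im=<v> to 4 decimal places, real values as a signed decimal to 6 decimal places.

This is a Gaunt coefficient — the integral of a triple product of spherical harmonics over the sphere.
Checks pass: Σm=0; 18 even; l₃=6∈[2,12].
(2·5+1)(2·7+1)(2·6+1) = 2145
Δ: 6! 4! 8! / 19! → 1/174594420
sum: t=1:−1/4147200 t=2:+1/207360 t=3:−1/82944 t=4:+1/207360 t=5:−1/4147200 = -1/345600
3j²(5 7 6; 0 0 0) = Δ·Π!·Σ² = 420/46189  (sign -1)
sum: t=1:−1/116121600 = -1/116121600
3j²(5 7 6; 0 -6 6) = Δ·Π!·Σ² = 165/9044  (sign -1)
combine: 4πI² = 2145·420/46189·165/9044 = 37125/104329
take √, sign +1: I = 0.16827739

Gaunt coefficient, +0.168277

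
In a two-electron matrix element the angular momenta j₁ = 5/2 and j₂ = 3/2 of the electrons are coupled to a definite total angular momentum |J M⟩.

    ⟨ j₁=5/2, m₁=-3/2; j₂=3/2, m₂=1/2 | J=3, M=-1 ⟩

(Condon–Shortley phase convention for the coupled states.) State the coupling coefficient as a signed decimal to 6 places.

−√(49/120) ≈ -0.639010

j₁+j₂−J=1  J+j₁−j₂=4  J−j₁+j₂=2  j₁+j₂+J+1=8
(j₁±m₁, j₂±m₂, J±M) = (1,4,2,1,2,4)
P² = 96/5
sum k=0..1:
  [0] +1/48 = 1/48
  [1] −1/6 = -1/6
S = -7/48
C² = P²·S² = 49/120 ; C = -0.639010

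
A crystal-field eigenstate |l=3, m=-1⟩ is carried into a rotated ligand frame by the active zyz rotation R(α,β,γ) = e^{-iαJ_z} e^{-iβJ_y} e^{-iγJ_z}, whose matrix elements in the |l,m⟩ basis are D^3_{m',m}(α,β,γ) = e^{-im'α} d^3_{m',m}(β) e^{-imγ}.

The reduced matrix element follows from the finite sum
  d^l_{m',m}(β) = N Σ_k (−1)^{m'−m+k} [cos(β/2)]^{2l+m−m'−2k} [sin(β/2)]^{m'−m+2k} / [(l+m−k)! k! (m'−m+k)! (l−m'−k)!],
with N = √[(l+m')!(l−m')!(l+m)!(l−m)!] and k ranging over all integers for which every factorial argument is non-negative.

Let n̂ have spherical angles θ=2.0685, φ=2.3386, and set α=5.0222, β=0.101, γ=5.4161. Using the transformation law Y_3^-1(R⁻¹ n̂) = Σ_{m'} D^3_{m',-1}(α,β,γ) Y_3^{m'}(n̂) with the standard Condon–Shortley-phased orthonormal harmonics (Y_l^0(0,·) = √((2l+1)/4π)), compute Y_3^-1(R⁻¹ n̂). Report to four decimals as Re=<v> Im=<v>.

Need the full column D^3_{m',-1} for m'=−3..3 at α=5.0222, β=0.1010, γ=5.4161.
cos(β/2)=0.998725, sin(β/2)=0.050479
d^3_{-3,-1}: single k=2 term ⇒ +0.009818;  D = -0.000612+0.009799i
d^3_{-2,-1}: k∈[1..2] ⇒ +0.158612 -0.000810 = +0.157802;  D = -0.152995+0.038653i
d^3_{-1,-1}: k∈[0..2] ⇒ +0.992375 -0.020281 +0.000039 = +0.972133;  D = -0.514137-0.825049i
d^3_{0,-1}: k∈[0..2] ⇒ -0.173751 +0.001332 -0.000001 = -0.172421;  D = -0.111565+0.131461i
d^3_{1,-1}: k∈[0..2] ⇒ +0.015211 -0.000052 +0.000000 = +0.015159;  D = +0.013998+0.005818i
d^3_{2,-1}: k∈[0..1] ⇒ -0.000810 +0.000001 = -0.000809;  D = +0.000068-0.000806i
d^3_{3,-1}: single k=0 term ⇒ +0.000025;  D = -0.000024+0.000006i
Y_3^{m'}(θ=2.0685,φ=2.3386) and Σ D·Y over m':
  (-0.0006+0.0098i)·(+0.2104-0.1893i)  (-0.1530+0.0387i)·(+0.0133-0.3765i)  (-0.5141-0.8250i)·(-0.0275-0.0285i)  (-0.1116+0.1315i)·(+0.3314+0.0000i)  (+0.0140+0.0058i)·(+0.0275-0.0285i)  (+0.0001-0.0008i)·(+0.0133+0.3765i)  (-0.0000+0.0000i)·(-0.2104-0.1893i)
Y_3^-1(R⁻¹ n̂) = -0.031240+0.141019i

Re=-0.0312 Im=0.1410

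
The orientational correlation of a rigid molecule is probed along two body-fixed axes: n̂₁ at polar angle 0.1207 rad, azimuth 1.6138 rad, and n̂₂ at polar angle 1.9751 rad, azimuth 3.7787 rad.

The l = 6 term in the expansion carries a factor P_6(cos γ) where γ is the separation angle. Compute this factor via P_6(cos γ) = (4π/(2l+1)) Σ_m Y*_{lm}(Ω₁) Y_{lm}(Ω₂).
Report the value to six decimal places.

Summing Y*_{l m}(θ₁,φ₁)·Y_{l m}(θ₂,φ₂) over m ∈ [−6, 6]; prefactor 4π/(2·6+1) = 0.966644:
  m=-6: Y*=-0.000001-0.000000i  Y=-0.226649+0.183677i  product +0.000000-0.000000i
  m=-5: Y*=-0.000009+0.000041i  Y=-0.431988+0.018996i  product +0.000003-0.000018i
  m=-4: Y*=+0.000727+0.000126i  Y=-0.148420-0.100057i  product -0.000095-0.000091i
  m=-3: Y*=+0.001139-0.008777i  Y=+0.086310+0.243587i  product +0.002236-0.000480i
  m=-2: Y*=-0.072030-0.006210i  Y=-0.080070+0.262014i  product +0.007395-0.018376i
  m=-1: Y*=-0.015846+0.368250i  Y=+0.137472-0.101737i  product +0.035286+0.052236i
  m=+0: Y*=+0.867281-0.000000i  Y=+0.289955+0.000000i  product +0.251473+0.000000i
  m=+1: Y*=+0.015846+0.368250i  Y=-0.137472-0.101737i  product +0.035286-0.052236i
  m=+2: Y*=-0.072030+0.006210i  Y=-0.080070-0.262014i  product +0.007395+0.018376i
  m=+3: Y*=-0.001139-0.008777i  Y=-0.086310+0.243587i  product +0.002236+0.000480i
  m=+4: Y*=+0.000727-0.000126i  Y=-0.148420+0.100057i  product -0.000095+0.000091i
  m=+5: Y*=+0.000009+0.000041i  Y=+0.431988+0.018996i  product +0.000003+0.000018i
  m=+6: Y*=-0.000001+0.000000i  Y=-0.226649-0.183677i  product +0.000000+0.000000i
Total Σ_m = +0.341123+0.000000i. Multiply by 0.966644: +0.329745+0.000000i. P_6(cos γ) = 0.329745

0.329745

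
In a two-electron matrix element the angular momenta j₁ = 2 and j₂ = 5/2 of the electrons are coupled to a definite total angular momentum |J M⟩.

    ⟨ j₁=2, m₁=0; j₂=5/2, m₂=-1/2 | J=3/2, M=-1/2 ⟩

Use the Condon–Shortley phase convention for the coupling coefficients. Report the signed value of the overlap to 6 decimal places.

√[4·3!1!2!/7! · 2!2!2!3!1!2!] = √(32/35)
  +(−1)^1/∏(1,2,1,1,0,1)! = -1/2  (running -1/2)
  +(−1)^2/∏(2,1,0,0,1,2)! = 1/4  (running -1/4)
⟨..|..⟩ = √(32/35)·(-1/4) = -0.239046

-0.239046  (= −√(2/35))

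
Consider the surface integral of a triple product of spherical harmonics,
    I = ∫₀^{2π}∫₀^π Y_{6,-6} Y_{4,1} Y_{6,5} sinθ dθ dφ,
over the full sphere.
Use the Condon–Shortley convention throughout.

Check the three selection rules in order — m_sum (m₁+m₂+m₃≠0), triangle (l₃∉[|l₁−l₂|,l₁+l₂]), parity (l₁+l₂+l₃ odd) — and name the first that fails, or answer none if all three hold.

none

m₁+m₂+m₃ = -6 + 1 + 5 = 0  ✓
triangle: |6−4|=2 ≤ l₃=6 ≤ 6+4=10  ✓
parity: l₁+l₂+l₃ = 16 is even  ✓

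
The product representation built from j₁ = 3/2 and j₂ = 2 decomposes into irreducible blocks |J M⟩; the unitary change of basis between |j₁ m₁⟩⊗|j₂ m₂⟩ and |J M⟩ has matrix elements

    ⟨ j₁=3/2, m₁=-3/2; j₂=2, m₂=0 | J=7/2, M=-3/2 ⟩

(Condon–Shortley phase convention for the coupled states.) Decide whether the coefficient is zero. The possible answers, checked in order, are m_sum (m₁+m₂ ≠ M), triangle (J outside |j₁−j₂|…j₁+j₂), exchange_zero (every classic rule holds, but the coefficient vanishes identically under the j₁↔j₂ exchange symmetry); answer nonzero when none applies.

nonzero

m-sum: m₁+m₂ = -3/2+0 = -3/2, M = -3/2  ✓
triangle: |j₁−j₂| = 1/2 ≤ J = 7/2 ≤ j₁+j₂ = 7/2  ✓
exchange: j₁≠j₂ or m₁≠m₂ — the exchange symmetry imposes no constraint here
value check: CG = +√(2/7) = +0.534522 ≠ 0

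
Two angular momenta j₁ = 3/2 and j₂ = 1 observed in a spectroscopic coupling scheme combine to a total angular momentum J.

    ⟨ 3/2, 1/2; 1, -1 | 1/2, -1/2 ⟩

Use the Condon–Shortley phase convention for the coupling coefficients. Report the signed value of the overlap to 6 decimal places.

+√(1/6) = +0.408248

triangle: 2!*1!*0!/4! = 2/24
(j±m)!: 2!*1!*0!*2!*0!*1! = 4
prefactor² = (2J+1)*Δ*N² = 2/3
  k=0: +1/(0!*2!*1!*0!*0!*0!) = 1/2
Σ = 1/2  ⇒  CG² = 2/3*(1/2)² = 1/6
CG = +√(1/6) = +0.408248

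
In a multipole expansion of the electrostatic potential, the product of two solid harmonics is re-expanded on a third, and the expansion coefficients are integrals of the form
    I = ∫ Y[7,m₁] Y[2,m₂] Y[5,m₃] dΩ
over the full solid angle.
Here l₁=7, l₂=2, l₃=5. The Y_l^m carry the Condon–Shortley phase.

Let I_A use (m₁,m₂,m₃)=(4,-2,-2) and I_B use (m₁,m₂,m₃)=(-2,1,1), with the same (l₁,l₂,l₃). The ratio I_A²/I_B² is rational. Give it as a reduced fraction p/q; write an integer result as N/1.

11/14

Shared (l₁,l₂,l₃)=(7,2,5): N and (l;000)² cancel in I_A²/I_B².
A: Δ = 4!·10!·0!/15! = 1/15015; Racah Σ t=0..0: t=0:+1/725760 = 1/725760; ⇒ 3j(7 2 5; 4 -2 -2)² = 2/91, sgn -1
B: Δ = 4!·10!·0!/15! = 1/15015; Racah Σ t=3..3: t=3:−1/103680 = -1/103680; ⇒ 3j(7 2 5; -2 1 1)² = 4/143, sgn -1
I_A²/I_B² = (2/91)/(4/143) = 11/14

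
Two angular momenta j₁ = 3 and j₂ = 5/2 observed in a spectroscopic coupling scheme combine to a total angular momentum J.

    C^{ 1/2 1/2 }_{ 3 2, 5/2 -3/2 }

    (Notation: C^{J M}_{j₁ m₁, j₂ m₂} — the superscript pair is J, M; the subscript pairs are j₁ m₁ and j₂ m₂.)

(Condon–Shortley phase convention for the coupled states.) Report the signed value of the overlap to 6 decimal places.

triangle: 5!*1!*0!/7! = 120/5040
(j±m)!: 5!*1!*1!*4!*1!*0! = 2880
prefactor² = (2J+1)*Δ*N² = 960/7
  k=1: −1/(1!*4!*0!*0!*1!*0!) = -1/24
Σ = -1/24  ⇒  CG² = 960/7*(-1/24)² = 5/21
CG = −√(5/21) = -0.487950

−√(5/21) ≈ -0.487950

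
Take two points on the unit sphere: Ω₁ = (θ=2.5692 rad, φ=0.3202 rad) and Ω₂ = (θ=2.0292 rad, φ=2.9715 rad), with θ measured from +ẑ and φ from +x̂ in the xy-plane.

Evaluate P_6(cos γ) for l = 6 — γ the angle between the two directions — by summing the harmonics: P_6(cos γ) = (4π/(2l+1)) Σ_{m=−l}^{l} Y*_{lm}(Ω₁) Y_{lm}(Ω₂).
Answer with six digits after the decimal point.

Addition theorem: P_6(cos γ) = (4π/13) Σ_m Y*_{lm}(Ω₁) Y_{lm}(Ω₂), m = −6…6:
  m=-6: (-0.00419 + 0.01146j) × (0.13137 + 0.21415j) = -0.00300 + 0.00061j  (running Σ = -0.00300 + 0.00061j)
  m=-5: (0.00198 - 0.06555j) × (0.28329 + 0.32278j) = 0.02172 - 0.01793j  (running Σ = 0.01872 - 0.01732j)
  m=-4: (0.05947 + 0.19930j) × (0.20698 + 0.16751j) = -0.02107 + 0.05121j  (running Σ = -0.00236 + 0.03389j)
  m=-3: (-0.23797 - 0.34035j) × (-0.15345 - 0.08589j) = 0.00728 + 0.07267j  (running Σ = 0.00493 + 0.10656j)
  m=-2: (0.36457 + 0.27166j) × (-0.31095 - 0.11006j) = -0.08346 - 0.12460j  (running Σ = -0.07854 - 0.01804j)
  m=-1: (-0.04962 - 0.01645j) × (0.06296 + 0.01081j) = -0.00295 - 0.00157j  (running Σ = -0.08148 - 0.01961j)
  m=0: (-0.41866 + 0.00000j) × (0.33163 + 0.00000j) = -0.13884 + 0.00000j  (running Σ = -0.22032 - 0.01961j)
  m=1: (0.04962 - 0.01645j) × (-0.06296 + 0.01081j) = -0.00295 + 0.00157j  (running Σ = -0.22327 - 0.01804j)
  m=2: (0.36457 - 0.27166j) × (-0.31095 + 0.11006j) = -0.08346 + 0.12460j  (running Σ = -0.30673 + 0.10656j)
  m=3: (0.23797 - 0.34035j) × (0.15345 - 0.08589j) = 0.00728 - 0.07267j  (running Σ = -0.29944 + 0.03389j)
  m=4: (0.05947 - 0.19930j) × (0.20698 - 0.16751j) = -0.02107 - 0.05121j  (running Σ = -0.32052 - 0.01732j)
  m=5: (-0.00198 - 0.06555j) × (-0.28329 + 0.32278j) = 0.02172 + 0.01793j  (running Σ = -0.29880 + 0.00061j)
  m=6: (-0.00419 - 0.01146j) × (0.13137 - 0.21415j) = -0.00300 - 0.00061j  (running Σ = -0.30180 - 0.00000j)
Accumulated sum -0.30180 - 0.00000j; after 4π/(2l+1) scaling, -0.29174 - 0.00000j ⇒ P_6 = -0.291735

-0.291735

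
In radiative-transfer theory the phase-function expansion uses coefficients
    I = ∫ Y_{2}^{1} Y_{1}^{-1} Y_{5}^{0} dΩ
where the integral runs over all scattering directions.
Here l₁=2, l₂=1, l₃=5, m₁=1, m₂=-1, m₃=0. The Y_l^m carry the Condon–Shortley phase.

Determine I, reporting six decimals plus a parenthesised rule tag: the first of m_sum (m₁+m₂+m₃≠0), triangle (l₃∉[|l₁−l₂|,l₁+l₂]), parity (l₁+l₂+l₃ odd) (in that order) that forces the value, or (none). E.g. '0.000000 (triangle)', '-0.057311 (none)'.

0.000000 (triangle)

|2−1|≤5≤2+1 violated ⇒ I = 0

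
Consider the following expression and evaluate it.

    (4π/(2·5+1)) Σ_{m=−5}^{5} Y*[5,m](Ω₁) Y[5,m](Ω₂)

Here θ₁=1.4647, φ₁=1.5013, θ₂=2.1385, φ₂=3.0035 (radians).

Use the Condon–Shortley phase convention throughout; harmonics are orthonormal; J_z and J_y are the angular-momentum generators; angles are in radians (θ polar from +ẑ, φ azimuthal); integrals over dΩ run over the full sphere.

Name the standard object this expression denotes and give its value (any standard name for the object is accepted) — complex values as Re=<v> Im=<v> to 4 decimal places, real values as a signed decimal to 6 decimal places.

Legendre polynomial (addition theorem), +0.000985

This sum is the spherical-harmonic addition theorem: it equals the Legendre polynomial P_l(cos γ) of the angle γ between the two directions.
Summing Y*_{l m}(θ₁,φ₁)·Y_{l m}(θ₂,φ₂) over m ∈ [−5, 5]; prefactor 4π/(2·5+1) = 1.142397:
  [-5]  conj(Y_{5,-5})(Ω₁) = (0.153658, 0.424261) ; Y_{5,-5}(Ω₂) = (-0.152462, -0.125951) ; Δ = (0.030009, -0.084037)
  [-4]  conj(Y_{5,-4})(Ω₁) = (0.146127, -0.041701) ; Y_{5,-4}(Ω₂) = (-0.339506, -0.209262) ; Δ = (-0.058337, -0.016421)
  [-3]  conj(Y_{5,-3})(Ω₁) = (0.063297, 0.299189) ; Y_{5,-3}(Ω₂) = (-0.304086, -0.133715) ; Δ = (0.020758, -0.099443)
  [-2]  conj(Y_{5,-2})(Ω₁) = (0.169835, -0.023759) ; Y_{5,-2}(Ω₂) = (0.082672, 0.023432) ; Δ = (0.014597, 0.002015)
  [-1]  conj(Y_{5,-1})(Ω₁) = (0.018702, 0.268670) ; Y_{5,-1}(Ω₂) = (0.345647, 0.048037) ; Δ = (-0.006442, 0.093764)
  [+0]  conj(Y_{5,0})(Ω₁) = (0.176147, -0.000000) ; Y_{5,0}(Ω₂) = (-0.001751, 0.000000) ; Δ = (-0.000308, 0.000000)
  [+1]  conj(Y_{5,1})(Ω₁) = (-0.018702, 0.268670) ; Y_{5,1}(Ω₂) = (-0.345647, 0.048037) ; Δ = (-0.006442, -0.093764)
  [+2]  conj(Y_{5,2})(Ω₁) = (0.169835, 0.023759) ; Y_{5,2}(Ω₂) = (0.082672, -0.023432) ; Δ = (0.014597, -0.002015)
  [+3]  conj(Y_{5,3})(Ω₁) = (-0.063297, 0.299189) ; Y_{5,3}(Ω₂) = (0.304086, -0.133715) ; Δ = (0.020758, 0.099443)
  [+4]  conj(Y_{5,4})(Ω₁) = (0.146127, 0.041701) ; Y_{5,4}(Ω₂) = (-0.339506, 0.209262) ; Δ = (-0.058337, 0.016421)
  [+5]  conj(Y_{5,5})(Ω₁) = (-0.153658, 0.424261) ; Y_{5,5}(Ω₂) = (0.152462, -0.125951) ; Δ = (0.030009, 0.084037)
Accumulated sum (0.000862, 0.000000); after 4π/(2l+1) scaling, (0.000985, 0.000000) ⇒ P_5 = 0.000985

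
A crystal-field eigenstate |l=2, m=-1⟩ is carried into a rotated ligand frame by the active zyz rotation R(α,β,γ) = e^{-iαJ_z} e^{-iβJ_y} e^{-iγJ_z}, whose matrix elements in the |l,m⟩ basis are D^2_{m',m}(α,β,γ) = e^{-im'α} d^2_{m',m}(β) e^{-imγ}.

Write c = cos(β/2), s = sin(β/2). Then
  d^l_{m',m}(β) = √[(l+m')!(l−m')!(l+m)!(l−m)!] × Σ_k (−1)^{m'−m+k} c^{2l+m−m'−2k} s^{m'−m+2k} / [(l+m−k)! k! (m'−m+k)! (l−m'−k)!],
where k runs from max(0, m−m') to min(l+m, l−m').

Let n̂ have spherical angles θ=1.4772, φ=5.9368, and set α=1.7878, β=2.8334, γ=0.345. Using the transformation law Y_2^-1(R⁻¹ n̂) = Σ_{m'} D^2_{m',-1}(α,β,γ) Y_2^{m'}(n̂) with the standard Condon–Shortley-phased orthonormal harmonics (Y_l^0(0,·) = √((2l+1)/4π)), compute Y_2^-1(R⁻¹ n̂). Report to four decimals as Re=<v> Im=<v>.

Re=-0.0320 Im=-0.1845

Need the full column D^2_{m',-1} for m'=−2..2 at α=1.7878, β=2.8334, γ=0.3450.
cos(β/2)=0.153487, sin(β/2)=0.988151
d^2_{-2,-1}: single k=1 term ⇒ +0.007146;  D = -0.005085-0.005021i
d^2_{-1,-1}: k∈[0..1] ⇒ +0.000555 -0.069010 = -0.068455;  D = +0.036478-0.057926i
d^2_{0,-1}: k∈[0..1] ⇒ -0.008752 +0.362758 = +0.354006;  D = +0.333146+0.119724i
d^2_{1,-1}: k∈[0..1] ⇒ +0.069010 -0.953438 = -0.884428;  D = -0.112895+0.877193i
d^2_{2,-1}: single k=0 term ⇒ -0.296191;  D = +0.295018-0.026328i
Y_2^{m'}(θ=1.4772,φ=5.9368) and Σ D·Y over m':
  (-0.0051-0.0050i)·(+0.2946+0.2445i)  (+0.0365-0.0579i)·(+0.0676+0.0244i)  (+0.3331+0.1197i)·(-0.3071+0.0000i)  (-0.1129+0.8772i)·(-0.0676+0.0244i)  (+0.2950-0.0263i)·(+0.2946-0.2445i)
Y_2^-1(R⁻¹ n̂) = -0.031999-0.184491i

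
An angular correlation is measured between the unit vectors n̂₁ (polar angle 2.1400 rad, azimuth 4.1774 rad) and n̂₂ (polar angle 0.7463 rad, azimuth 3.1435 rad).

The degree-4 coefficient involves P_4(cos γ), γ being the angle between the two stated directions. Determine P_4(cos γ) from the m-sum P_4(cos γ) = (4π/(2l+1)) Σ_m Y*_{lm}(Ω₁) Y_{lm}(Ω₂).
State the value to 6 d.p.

0.335552

Summing Y*_{l m}(θ₁,φ₁)·Y_{l m}(θ₂,φ₂) over m ∈ [−4, 4]; prefactor 4π/(2·4+1) = 1.396263:
  [-4]  conj(Y_{4,-4})(Ω₁) = -0.120061-0.187659i ; Y_{4,-4}(Ω₂) = +0.094021-0.000717i ; Δ = -0.011423-0.017558i
  [-3]  conj(Y_{4,-3})(Ω₁) = -0.402941+0.013774i ; Y_{4,-3}(Ω₂) = -0.287588+0.001646i ; Δ = +0.115858-0.004624i
  [-2]  conj(Y_{4,-2})(Ω₁) = -0.117764+0.215147i ; Y_{4,-2}(Ω₂) = +0.427645-0.001631i ; Δ = -0.050010+0.092198i
  [-1]  conj(Y_{4,-1})(Ω₁) = -0.105846-0.178601i ; Y_{4,-1}(Ω₂) = -0.182385+0.000348i ; Δ = +0.019367+0.032537i
  [+0]  conj(Y_{4,0})(Ω₁) = -0.292089-0.000000i ; Y_{4,0}(Ω₂) = -0.317496+0.000000i ; Δ = +0.092737+0.000000i
  [+1]  conj(Y_{4,1})(Ω₁) = +0.105846-0.178601i ; Y_{4,1}(Ω₂) = +0.182385+0.000348i ; Δ = +0.019367-0.032537i
  [+2]  conj(Y_{4,2})(Ω₁) = -0.117764-0.215147i ; Y_{4,2}(Ω₂) = +0.427645+0.001631i ; Δ = -0.050010-0.092198i
  [+3]  conj(Y_{4,3})(Ω₁) = +0.402941+0.013774i ; Y_{4,3}(Ω₂) = +0.287588+0.001646i ; Δ = +0.115858+0.004624i
  [+4]  conj(Y_{4,4})(Ω₁) = -0.120061+0.187659i ; Y_{4,4}(Ω₂) = +0.094021+0.000717i ; Δ = -0.011423+0.017558i
Total Σ_m = +0.240321+0.000000i. Multiply by 1.396263: +0.335552+0.000000i. P_4(cos γ) = 0.335552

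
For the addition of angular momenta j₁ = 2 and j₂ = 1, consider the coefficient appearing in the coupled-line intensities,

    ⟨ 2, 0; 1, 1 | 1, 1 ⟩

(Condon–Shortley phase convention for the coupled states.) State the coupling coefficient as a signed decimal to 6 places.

j₁+j₂−J=2  J+j₁−j₂=2  J−j₁+j₂=0  j₁+j₂+J+1=5
(j₁±m₁, j₂±m₂, J±M) = (2,2,2,0,2,0)
P² = 8/5
sum k=2..2:
  [2] +1/4 = 1/4
S = 1/4
C² = P²·S² = 1/10 ; C = +0.316228

+0.316228  (= +√(1/10))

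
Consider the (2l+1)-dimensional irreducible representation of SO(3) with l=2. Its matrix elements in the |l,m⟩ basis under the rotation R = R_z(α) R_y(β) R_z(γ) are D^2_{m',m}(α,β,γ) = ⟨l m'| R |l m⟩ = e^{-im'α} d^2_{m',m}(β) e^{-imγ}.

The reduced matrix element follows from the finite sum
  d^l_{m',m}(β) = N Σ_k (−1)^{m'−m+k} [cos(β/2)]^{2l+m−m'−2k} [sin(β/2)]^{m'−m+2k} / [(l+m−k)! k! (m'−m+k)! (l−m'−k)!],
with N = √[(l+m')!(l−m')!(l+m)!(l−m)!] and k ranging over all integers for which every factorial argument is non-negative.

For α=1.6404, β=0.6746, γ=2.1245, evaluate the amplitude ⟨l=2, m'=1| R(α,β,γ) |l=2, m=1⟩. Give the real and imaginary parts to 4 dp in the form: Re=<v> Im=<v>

Re=-0.4063 Im=0.2921

D^2_{1,1}(1.6404,0.6746,2.1245) = e^{-i·1·1.6404}·d^2_{1,1}(0.6746)·e^{-i·1·2.1245}. Compute d first:
With c≡cos(β/2)=0.943652 and s≡sin(β/2)=0.330940, N=[6·1·6·1]^{1/2}=6.000000
The bounds max(0,m−m')=0 and min(l+m,l−m')=1 give 2 terms
  k=0: (−1)^0·6.0000/(6)·0.9437^4·0.3309^0 = +0.792952
  k=1: (−1)^1·6.0000/(2)·0.9437^2·0.3309^2 = -0.292580
d^2_{1,1}(0.6746) = +0.792952 -0.292580 = +0.500372
Phases: e^{-i·(1)·1.6404}=-0.069547-0.997579i, e^{-i·(1)·2.1245}=-0.525841-0.850583i ⇒ D=-0.406278+0.292079i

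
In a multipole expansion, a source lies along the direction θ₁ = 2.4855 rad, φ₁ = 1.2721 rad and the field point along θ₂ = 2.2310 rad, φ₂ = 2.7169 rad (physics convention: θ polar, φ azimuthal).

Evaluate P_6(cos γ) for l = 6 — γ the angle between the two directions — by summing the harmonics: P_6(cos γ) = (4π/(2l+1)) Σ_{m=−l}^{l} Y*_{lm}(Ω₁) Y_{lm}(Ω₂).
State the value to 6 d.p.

0.275985

Term-by-term m-sum for l=6 (normalisation 4π/13 = 0.966644):
  m=-6: (0.005466, 0.024287) × (-0.097256, 0.065603) = (-0.002125, -0.002003)  (running Σ = (-0.002125, -0.002003))
  m=-5: (-0.111683, -0.008652) × (-0.165641, 0.268557) = (0.020823, -0.028560)  (running Σ = (0.018698, -0.030564))
  m=-4: (0.107163, -0.271441) × (-0.055603, 0.432111) = (0.111334, 0.061399)  (running Σ = (0.130032, 0.030836))
  m=-3: (0.357441, 0.285933) × (0.065457, 0.214089) = (-0.037818, 0.095240)  (running Σ = (0.092214, 0.126076))
  m=-2: (-0.271328, 0.184589) × (-0.147869, -0.168115) = (0.071153, 0.018320)  (running Σ = (0.163367, 0.144396))
  m=-1: (0.048453, 0.157362) × (-0.293694, -0.132812) = (0.006669, -0.052651)  (running Σ = (0.170036, 0.091744))
  m=0: (-0.386259, -0.000000) × (0.141263, 0.000000) = (-0.054564, -0.000000)  (running Σ = (0.115472, 0.091744))
  m=1: (-0.048453, 0.157362) × (0.293694, -0.132812) = (0.006669, 0.052651)  (running Σ = (0.122141, 0.144396))
  m=2: (-0.271328, -0.184589) × (-0.147869, 0.168115) = (0.071153, -0.018320)  (running Σ = (0.193294, 0.126076))
  m=3: (-0.357441, 0.285933) × (-0.065457, 0.214089) = (-0.037818, -0.095240)  (running Σ = (0.155476, 0.030836))
  m=4: (0.107163, 0.271441) × (-0.055603, -0.432111) = (0.111334, -0.061399)  (running Σ = (0.266810, -0.030564))
  m=5: (0.111683, -0.008652) × (0.165641, 0.268557) = (0.020823, 0.028560)  (running Σ = (0.287633, -0.002003))
  m=6: (0.005466, -0.024287) × (-0.097256, -0.065603) = (-0.002125, 0.002003)  (running Σ = (0.285508, -0.000000))
Total Σ_m = (0.285508, -0.000000). Multiply by 0.966644: (0.275985, -0.000000). P_6(cos γ) = 0.275985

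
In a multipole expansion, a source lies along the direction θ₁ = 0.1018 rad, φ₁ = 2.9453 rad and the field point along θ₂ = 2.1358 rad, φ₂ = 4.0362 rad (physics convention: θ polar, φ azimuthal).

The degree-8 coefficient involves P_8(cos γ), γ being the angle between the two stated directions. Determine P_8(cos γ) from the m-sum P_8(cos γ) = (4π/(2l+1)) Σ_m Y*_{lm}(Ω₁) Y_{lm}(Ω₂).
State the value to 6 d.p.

-0.092719

Term-by-term m-sum for l=8 (normalisation 4π/17 = 0.739198):
  m=-8: Y*=0.00000 - 0.00000j  Y=0.08568 - 0.10232j  product -0.00000 - 0.00000j
  m=-7: Y*=-0.00000 + 0.00000j  Y=0.33833 + 0.00708j  product -0.00000 + 0.00000j
  m=-6: Y*=0.00000 - 0.00001j  Y=0.27475 + 0.35750j  product 0.00000 - 0.00000j
  m=-5: Y*=-0.00006 + 0.00009j  Y=-0.05767 + 0.23632j  product -0.00002 - 0.00002j
  m=-4: Y*=0.00099 - 0.00099j  Y=0.17339 - 0.08096j  product 0.00009 - 0.00025j
  m=-3: Y*=-0.01173 + 0.00783j  Y=0.31553 + 0.15546j  product -0.00492 + 0.00065j
  m=-2: Y*=0.09299 - 0.03850j  Y=-0.00385 - 0.01735j  product -0.00103 - 0.00146j
  m=-1: Y*=-0.44854 + 0.08919j  Y=0.21712 - 0.27060j  product -0.07325 + 0.14074j
  m=+0: Y*=0.95597 + 0.00000j  Y=0.03432 + 0.00000j  product 0.03281 + 0.00000j
  m=+1: Y*=0.44854 + 0.08919j  Y=-0.21712 - 0.27060j  product -0.07325 - 0.14074j
  m=+2: Y*=0.09299 + 0.03850j  Y=-0.00385 + 0.01735j  product -0.00103 + 0.00146j
  m=+3: Y*=0.01173 + 0.00783j  Y=-0.31553 + 0.15546j  product -0.00492 - 0.00065j
  m=+4: Y*=0.00099 + 0.00099j  Y=0.17339 + 0.08096j  product 0.00009 + 0.00025j
  m=+5: Y*=0.00006 + 0.00009j  Y=0.05767 + 0.23632j  product -0.00002 + 0.00002j
  m=+6: Y*=0.00000 + 0.00001j  Y=0.27475 - 0.35750j  product 0.00000 + 0.00000j
  m=+7: Y*=0.00000 + 0.00000j  Y=-0.33833 + 0.00708j  product -0.00000 - 0.00000j
  m=+8: Y*=0.00000 + 0.00000j  Y=0.08568 + 0.10232j  product -0.00000 + 0.00000j
Total Σ_m = -0.12543 - 0.00000j. Multiply by 0.739198: -0.09272 - 0.00000j. P_8(cos γ) = -0.092719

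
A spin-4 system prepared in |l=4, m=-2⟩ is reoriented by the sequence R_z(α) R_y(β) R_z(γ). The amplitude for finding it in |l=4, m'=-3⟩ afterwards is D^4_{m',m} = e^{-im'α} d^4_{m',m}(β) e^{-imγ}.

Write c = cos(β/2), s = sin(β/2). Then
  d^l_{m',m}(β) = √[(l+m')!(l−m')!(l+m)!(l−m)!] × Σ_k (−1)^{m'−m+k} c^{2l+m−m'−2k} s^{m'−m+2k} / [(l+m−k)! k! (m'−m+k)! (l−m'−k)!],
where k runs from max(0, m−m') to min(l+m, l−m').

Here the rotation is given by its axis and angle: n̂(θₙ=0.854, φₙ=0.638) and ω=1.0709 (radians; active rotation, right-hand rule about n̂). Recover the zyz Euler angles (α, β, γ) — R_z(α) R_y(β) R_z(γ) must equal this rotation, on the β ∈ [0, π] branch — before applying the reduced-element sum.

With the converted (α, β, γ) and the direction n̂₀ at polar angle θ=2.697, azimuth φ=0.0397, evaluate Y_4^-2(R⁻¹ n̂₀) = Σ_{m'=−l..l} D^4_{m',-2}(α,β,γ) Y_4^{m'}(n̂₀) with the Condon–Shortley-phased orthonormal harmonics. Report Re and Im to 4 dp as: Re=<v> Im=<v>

Axis–angle → zyz. n̂ = (sinθₙcosφₙ, sinθₙsinφₙ, cosθₙ) = (+0.605611, +0.449024, +0.656973), ω = 1.0709.
R = I cosω + sinω [n̂]ₓ + (1−cosω) n̂n̂ᵀ gives
  R = [+0.670296, -0.434994, +0.601235; +0.718167, +0.584312, -0.377909; -0.186921, +0.685098, +0.704061]
β = atan2(√(R₁₃²+R₂₃²), R₃₃) = 0.789697; α = atan2(R₂₃, R₁₃) mod 2π = 5.722034; γ = atan2(R₃₂, −R₃₁) mod 2π = 1.304441
Need the full column D^4_{m',-2} for m'=−4..4 at α=5.7220, β=0.7897, γ=1.3044.
cos(β/2)=0.923055, sin(β/2)=0.384668
d^4_{-4,-2}: single k=2 term ⇒ +0.484303;  D = +0.452524+0.172544i
d^4_{-3,-2}: k∈[1..2] ⇒ +0.821756 -0.428136 = +0.393620;  D = +0.236760+0.314454i
d^4_{-2,-2}: k∈[0..2] ⇒ +0.527012 -1.098295 +0.238422 = -0.332861;  D = -0.027999-0.331682i
d^4_{-1,-2}: k∈[0..2] ⇒ -0.931784 +0.809101 -0.093676 = -0.216359;  D = +0.099321-0.192215i
d^4_{0,-2}: k∈[0..2] ⇒ +0.868279 -0.402111 +0.026188 = +0.492356;  D = -0.424132+0.250053i
d^4_{1,-2}: k∈[0..2] ⇒ -0.539401 +0.140514 -0.004881 = -0.403767;  D = +0.403604+0.011482i
d^4_{2,-2}: k∈[0..2] ⇒ +0.238422 -0.033125 +0.000479 = +0.205777;  D = -0.171035-0.114417i
d^4_{3,-2}: k∈[0..1] ⇒ -0.074353 +0.004304 = -0.070049;  D = +0.028567+0.063959i
d^4_{4,-2}: single k=0 term ⇒ +0.014607;  D = +0.002054-0.014462i
Y_4^{m'}(θ=2.697,φ=0.0397) and Σ D·Y over m':
  (+0.4525+0.1725i)·(+0.0150-0.0024i)  (+0.2368+0.3145i)·(-0.0893+0.0107i)  (-0.0280-0.3317i)·(+0.2902-0.0231i)  (+0.0993-0.1922i)·(-0.4965+0.0197i)  (-0.4241+0.2501i)·(+0.1903+0.0000i)  (+0.4036+0.0115i)·(+0.4965+0.0197i)  (-0.1710-0.1144i)·(+0.2902+0.0231i)  (+0.0286+0.0640i)·(+0.0893+0.0107i)  (+0.0021-0.0145i)·(+0.0150+0.0024i)
Y_4^-2(R⁻¹ n̂) = -0.004211+0.007615i

Re=-0.0042 Im=0.0076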